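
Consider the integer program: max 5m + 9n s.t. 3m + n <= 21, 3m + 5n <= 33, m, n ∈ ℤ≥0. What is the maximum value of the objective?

(m,n)=(1,6) is feasible, giving 59.
(m,n)=(2,5) is feasible, giving 55.
(m,n)=(0,6) is feasible, giving 54.
(m,n)=(1,5) is feasible, giving 50.
No feasible integer point exceeds 59.

59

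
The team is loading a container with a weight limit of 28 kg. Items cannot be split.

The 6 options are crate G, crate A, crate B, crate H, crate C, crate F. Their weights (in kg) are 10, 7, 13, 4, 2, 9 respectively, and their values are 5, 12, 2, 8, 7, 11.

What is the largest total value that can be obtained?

38

crate G + crate A + crate H + crate C: weight 10 + 7 + 4 + 2 = 23 ≤ 28, value 5 + 12 + 8 + 7 = 32.
crate A + crate H + crate C + crate F: weight 7 + 4 + 2 + 9 = 22 ≤ 28, value 12 + 8 + 7 + 11 = 38.
crate G + crate A + crate C + crate F: weight 10 + 7 + 2 + 9 = 28 ≤ 28, value 5 + 12 + 7 + 11 = 35.
Best is crate A, crate H, crate C, and crate F with total value 38.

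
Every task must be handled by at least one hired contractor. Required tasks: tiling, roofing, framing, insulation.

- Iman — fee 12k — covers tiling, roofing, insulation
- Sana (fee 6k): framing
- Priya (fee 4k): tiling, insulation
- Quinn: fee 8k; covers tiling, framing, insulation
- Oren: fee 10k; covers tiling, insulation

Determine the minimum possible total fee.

18

The greedy cost-per-new-task heuristic would pick Priya, Sana, and Iman for 22, but a cheaper cover exists.
Choose Iman and Sana: together they cover tiling, roofing, framing, insulation — every task.
Total fee: 12 + 6 = 18.
No cover costs less than 18.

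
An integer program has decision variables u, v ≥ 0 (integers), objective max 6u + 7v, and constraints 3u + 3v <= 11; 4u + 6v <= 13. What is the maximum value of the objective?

18

(u,v)=(3,0) is feasible, giving 18.
(u,v)=(2,0) is feasible, giving 12.
The best lattice point is (3,0), giving 18.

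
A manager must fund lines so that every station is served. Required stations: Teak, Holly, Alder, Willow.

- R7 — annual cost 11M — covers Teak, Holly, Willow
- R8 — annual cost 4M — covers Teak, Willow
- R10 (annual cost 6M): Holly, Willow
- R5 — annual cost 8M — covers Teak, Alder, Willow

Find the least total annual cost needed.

14

The greedy cost-per-new-station heuristic would pick R8, R10, and R5 for 18, but a cheaper cover exists.
Choose R10 and R5: together they cover Teak, Holly, Alder, Willow — every station.
Total annual cost: 6 + 8 = 14.
No cover costs less than 14.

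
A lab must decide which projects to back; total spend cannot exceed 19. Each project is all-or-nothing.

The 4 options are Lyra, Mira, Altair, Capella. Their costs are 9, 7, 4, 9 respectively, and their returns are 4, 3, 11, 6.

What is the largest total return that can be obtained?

Allowing fractional choices, the relaxed optimum would be about 19.7, but projects are indivisible.
Altair + Capella: cost 4 + 9 = 13 ≤ 19, return 11 + 6 = 17.
Lyra + Altair: cost 9 + 4 = 13 ≤ 19, return 4 + 11 = 15.
Best is Altair and Capella with total return 17.

17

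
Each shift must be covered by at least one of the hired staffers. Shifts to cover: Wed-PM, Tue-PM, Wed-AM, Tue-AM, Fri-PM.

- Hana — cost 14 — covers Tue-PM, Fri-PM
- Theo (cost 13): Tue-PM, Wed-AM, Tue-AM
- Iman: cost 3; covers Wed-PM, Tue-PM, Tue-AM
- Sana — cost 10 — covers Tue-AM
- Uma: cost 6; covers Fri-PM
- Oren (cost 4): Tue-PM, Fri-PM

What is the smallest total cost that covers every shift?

20

Choose Theo, Iman, and Oren: together they cover Wed-PM, Tue-PM, Wed-AM, Tue-AM, Fri-PM — every shift.
Total cost: 13 + 3 + 4 = 20.
No cover costs less than 20.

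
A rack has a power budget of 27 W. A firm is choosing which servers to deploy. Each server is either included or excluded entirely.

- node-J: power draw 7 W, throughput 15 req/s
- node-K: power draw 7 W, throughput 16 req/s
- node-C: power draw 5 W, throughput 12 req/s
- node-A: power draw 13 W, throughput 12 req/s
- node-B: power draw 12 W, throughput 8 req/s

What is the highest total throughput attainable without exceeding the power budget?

Allowing fractional choices, the relaxed optimum would be about 50.4, but servers are indivisible.
node-J + node-K + node-C: power draw 7 + 7 + 5 = 19 ≤ 27, throughput 15 + 16 + 12 = 43.
node-J + node-K + node-A: power draw 7 + 7 + 13 = 27 ≤ 27, throughput 15 + 16 + 12 = 43.
node-K + node-C + node-A: power draw 7 + 5 + 13 = 25 ≤ 27, throughput 16 + 12 + 12 = 40.
The maximum throughput is 43; one optimal choice is node-J, node-K, and node-C.

43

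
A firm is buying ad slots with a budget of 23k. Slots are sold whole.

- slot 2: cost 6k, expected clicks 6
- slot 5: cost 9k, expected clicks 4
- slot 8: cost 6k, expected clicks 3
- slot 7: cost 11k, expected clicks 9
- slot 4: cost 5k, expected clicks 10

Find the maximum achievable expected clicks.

25

Allowing fractional choices, the relaxed optimum would be about 25.5, but ad slots are indivisible.
slot 8 + slot 7 + slot 4: cost 6 + 11 + 5 = 22 ≤ 23, expected clicks 3 + 9 + 10 = 22.
slot 2 + slot 7 + slot 4: cost 6 + 11 + 5 = 22 ≤ 23, expected clicks 6 + 9 + 10 = 25.
Best is slot 2, slot 7, and slot 4 with total expected clicks 25.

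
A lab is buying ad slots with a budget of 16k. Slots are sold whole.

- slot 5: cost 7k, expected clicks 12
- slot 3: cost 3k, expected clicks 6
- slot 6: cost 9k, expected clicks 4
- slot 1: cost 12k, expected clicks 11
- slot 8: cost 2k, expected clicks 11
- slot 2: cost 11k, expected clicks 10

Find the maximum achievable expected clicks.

29

Allowing fractional choices, the relaxed optimum would be about 32.7, but ad slots are indivisible.
slot 5 + slot 8: cost 7 + 2 = 9 ≤ 16, expected clicks 12 + 11 = 23.
slot 3 + slot 8 + slot 2: cost 3 + 2 + 11 = 16 ≤ 16, expected clicks 6 + 11 + 10 = 27.
slot 5 + slot 3 + slot 8: cost 7 + 3 + 2 = 12 ≤ 16, expected clicks 12 + 6 + 11 = 29.
Best is slot 5, slot 3, and slot 8 with total expected clicks 29.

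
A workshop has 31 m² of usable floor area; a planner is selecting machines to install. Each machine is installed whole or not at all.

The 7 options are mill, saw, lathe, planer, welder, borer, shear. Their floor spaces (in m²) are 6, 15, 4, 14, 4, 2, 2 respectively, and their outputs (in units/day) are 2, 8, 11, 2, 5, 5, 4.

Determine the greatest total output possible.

33

Treat it as a binary knapsack problem.
Allowing fractional choices, the relaxed optimum would be about 34.3, but machines are indivisible.
mill + saw + lathe + welder + borer: floor space 6 + 15 + 4 + 4 + 2 = 31 ≤ 31, output 2 + 8 + 11 + 5 + 5 = 31.
saw + lathe + welder + borer + shear: floor space 15 + 4 + 4 + 2 + 2 = 27 ≤ 31, output 8 + 11 + 5 + 5 + 4 = 33.
Best is saw, lathe, welder, borer, and shear with total output 33.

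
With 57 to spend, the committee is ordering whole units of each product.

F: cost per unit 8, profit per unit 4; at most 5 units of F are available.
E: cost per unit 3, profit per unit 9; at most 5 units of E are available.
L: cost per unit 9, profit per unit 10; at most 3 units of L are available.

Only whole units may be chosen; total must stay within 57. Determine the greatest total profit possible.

79

E has the best ratio (9/3); taking only E gives at most 5×9 = 45 (stopped by the supply cap of 5).
Mixing does better — 1×F, 5×E, and 3×L: cost 50 ≤ 57, profit 1·4 + 5·9 + 3·10 = 79.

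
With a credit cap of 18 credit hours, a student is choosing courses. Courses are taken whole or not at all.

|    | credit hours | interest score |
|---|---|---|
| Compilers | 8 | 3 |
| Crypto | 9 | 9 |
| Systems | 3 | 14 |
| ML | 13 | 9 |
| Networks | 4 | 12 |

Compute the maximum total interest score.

Systems + Networks: credit hours 3 + 4 = 7 ≤ 18, interest score 14 + 12 = 26.
Compilers + Systems + Networks: credit hours 8 + 3 + 4 = 15 ≤ 18, interest score 3 + 14 + 12 = 29.
Crypto + Systems + Networks: credit hours 9 + 3 + 4 = 16 ≤ 18, interest score 9 + 14 + 12 = 35.
Best is Crypto, Systems, and Networks with total interest score 35.

35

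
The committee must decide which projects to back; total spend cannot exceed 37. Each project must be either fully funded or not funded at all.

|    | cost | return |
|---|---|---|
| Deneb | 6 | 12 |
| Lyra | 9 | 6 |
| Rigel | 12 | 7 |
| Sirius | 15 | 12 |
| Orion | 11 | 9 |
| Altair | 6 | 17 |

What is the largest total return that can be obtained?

47

Take Deneb, Lyra, Sirius, and Altair: cost 6 + 9 + 15 + 6 = 36 ≤ 37, return 12 + 6 + 12 + 17 = 47.
No other feasible combination does better.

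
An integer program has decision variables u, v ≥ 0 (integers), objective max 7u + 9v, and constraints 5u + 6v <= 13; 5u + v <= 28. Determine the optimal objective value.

18

The continuous relaxation peaks at (0, 2.17) with value 19.50; rounding to a feasible lattice point costs some objective.
(u,v)=(0,2): 5·0+6·2=12≤13, 5·0+1·2=2≤28, objective 18.
(u,v)=(1,1): 5·1+6·1=11≤13, 5·1+1·1=6≤28, objective 16.
(u,v)=(0,1): 5·0+6·1=6≤13, 5·0+1·1=1≤28, objective 9.
Maximum is 18 at (u,v)=(0,2).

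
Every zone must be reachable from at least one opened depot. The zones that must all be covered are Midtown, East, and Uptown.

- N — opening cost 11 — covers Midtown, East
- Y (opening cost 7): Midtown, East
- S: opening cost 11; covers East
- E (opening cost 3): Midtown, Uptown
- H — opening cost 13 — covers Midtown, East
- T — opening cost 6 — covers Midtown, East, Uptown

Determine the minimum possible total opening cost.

The greedy cost-per-new-zone heuristic would pick E and T for 9, but a cheaper cover exists.
T alone covers Midtown, East, Uptown — every zone.
Total opening cost: 6.
No cover costs less than 6.

6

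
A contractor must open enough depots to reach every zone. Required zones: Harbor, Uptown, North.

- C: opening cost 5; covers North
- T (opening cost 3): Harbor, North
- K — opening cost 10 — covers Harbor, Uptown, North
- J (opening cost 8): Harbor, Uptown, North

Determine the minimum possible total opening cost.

The greedy cost-per-new-zone heuristic would pick T and J for 11, but a cheaper cover exists.
J alone covers Harbor, Uptown, North — every zone.
Total opening cost: 8.
No cover costs less than 8.

8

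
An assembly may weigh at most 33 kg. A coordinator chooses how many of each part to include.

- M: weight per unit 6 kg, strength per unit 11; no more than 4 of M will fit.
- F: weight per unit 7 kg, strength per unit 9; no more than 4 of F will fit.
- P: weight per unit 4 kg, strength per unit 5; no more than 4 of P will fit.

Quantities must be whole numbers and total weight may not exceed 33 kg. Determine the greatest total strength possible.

M has the best ratio (11/6); taking only M gives at most 4×11 = 44 (stopped by the supply cap of 4).
Mixing does better — 4×M and 2×P: weight 32 ≤ 33, strength 4·11 + 2·5 = 54.

54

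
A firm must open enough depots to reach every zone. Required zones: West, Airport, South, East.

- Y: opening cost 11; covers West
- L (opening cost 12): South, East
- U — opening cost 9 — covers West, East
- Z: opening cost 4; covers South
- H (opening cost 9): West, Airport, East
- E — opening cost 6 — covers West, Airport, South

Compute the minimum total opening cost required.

This is a weighted set-cover instance.
The greedy cost-per-new-zone heuristic would pick E and U for 15, but a cheaper cover exists.
Choose Z and H: together they cover West, Airport, South, East — every zone.
Total opening cost: 4 + 9 = 13.
No cover costs less than 13.

13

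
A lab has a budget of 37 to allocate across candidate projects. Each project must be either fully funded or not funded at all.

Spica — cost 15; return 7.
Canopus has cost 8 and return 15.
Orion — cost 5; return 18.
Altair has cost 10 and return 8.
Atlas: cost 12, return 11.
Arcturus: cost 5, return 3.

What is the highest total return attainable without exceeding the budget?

52

Allowing fractional choices, the relaxed optimum would be about 53.2, but projects are indivisible.
Canopus + Orion + Altair + Atlas: cost 8 + 5 + 10 + 12 = 35 ≤ 37, return 15 + 18 + 8 + 11 = 52.
Canopus + Orion + Atlas + Arcturus: cost 8 + 5 + 12 + 5 = 30 ≤ 37, return 15 + 18 + 11 + 3 = 47.
Canopus + Orion + Atlas: cost 8 + 5 + 12 = 25 ≤ 37, return 15 + 18 + 11 = 44.
Best is Canopus, Orion, Altair, and Atlas with total return 52.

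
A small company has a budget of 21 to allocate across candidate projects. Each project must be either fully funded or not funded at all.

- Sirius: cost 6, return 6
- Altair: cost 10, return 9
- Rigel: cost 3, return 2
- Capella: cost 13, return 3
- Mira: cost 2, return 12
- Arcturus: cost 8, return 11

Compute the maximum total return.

Allowing fractional choices, the relaxed optimum would be about 33.5, but projects are indivisible.
Sirius + Rigel + Mira + Arcturus: cost 6 + 3 + 2 + 8 = 19 ≤ 21, return 6 + 2 + 12 + 11 = 31.
Altair + Mira + Arcturus: cost 10 + 2 + 8 = 20 ≤ 21, return 9 + 12 + 11 = 32.
Best is Altair, Mira, and Arcturus with total return 32.

32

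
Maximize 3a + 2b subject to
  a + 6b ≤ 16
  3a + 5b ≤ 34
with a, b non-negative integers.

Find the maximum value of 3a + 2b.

33

Relaxing integrality, the LP optimum is 34.00 at (a,b) = (11.3, 0), which is not an integer point.
(a,b)=(11,0): 1·11+6·0=11≤16, 3·11+5·0=33≤34, objective 33.
(a,b)=(10,0): 1·10+6·0=10≤16, 3·10+5·0=30≤34, objective 30.
The best lattice point is (11,0), giving 33.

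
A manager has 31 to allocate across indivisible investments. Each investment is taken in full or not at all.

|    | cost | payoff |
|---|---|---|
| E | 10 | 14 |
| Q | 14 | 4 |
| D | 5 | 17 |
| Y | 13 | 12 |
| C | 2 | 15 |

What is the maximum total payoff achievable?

Allowing fractional choices, the relaxed optimum would be about 58.3, but investments are indivisible.
E + D + Y + C: cost 10 + 5 + 13 + 2 = 30 ≤ 31, payoff 14 + 17 + 12 + 15 = 58.
E + Q + D + C: cost 10 + 14 + 5 + 2 = 31 ≤ 31, payoff 14 + 4 + 17 + 15 = 50.
E + D + C: cost 10 + 5 + 2 = 17 ≤ 31, payoff 14 + 17 + 15 = 46.
Best is E, D, Y, and C with total payoff 58.

58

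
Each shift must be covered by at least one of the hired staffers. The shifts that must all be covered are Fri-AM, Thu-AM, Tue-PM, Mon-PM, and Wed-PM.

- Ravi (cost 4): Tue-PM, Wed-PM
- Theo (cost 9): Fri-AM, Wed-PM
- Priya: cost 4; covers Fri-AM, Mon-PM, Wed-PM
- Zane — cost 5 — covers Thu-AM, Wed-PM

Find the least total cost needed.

13

Choose Ravi, Priya, and Zane: together they cover Fri-AM, Thu-AM, Tue-PM, Mon-PM, Wed-PM — every shift.
Total cost: 4 + 4 + 5 = 13.
No cover costs less than 13.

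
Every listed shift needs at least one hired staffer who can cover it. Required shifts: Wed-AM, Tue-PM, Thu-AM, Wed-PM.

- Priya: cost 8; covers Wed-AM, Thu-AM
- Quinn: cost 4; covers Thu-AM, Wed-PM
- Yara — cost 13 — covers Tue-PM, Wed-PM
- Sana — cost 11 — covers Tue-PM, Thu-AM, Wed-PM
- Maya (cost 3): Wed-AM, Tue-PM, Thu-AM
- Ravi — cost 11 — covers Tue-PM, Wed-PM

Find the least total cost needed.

Choose Quinn and Maya: together they cover Wed-AM, Tue-PM, Thu-AM, Wed-PM — every shift.
Total cost: 4 + 3 = 7.
No cover costs less than 7.

7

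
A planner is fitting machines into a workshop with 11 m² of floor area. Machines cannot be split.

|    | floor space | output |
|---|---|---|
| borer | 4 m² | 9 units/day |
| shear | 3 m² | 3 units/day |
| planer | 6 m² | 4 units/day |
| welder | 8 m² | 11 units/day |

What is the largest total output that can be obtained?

This is a 0-1 knapsack instance.
Take shear and welder: floor space 3 + 8 = 11 ≤ 11, output 3 + 11 = 14.
No other feasible combination does better.

14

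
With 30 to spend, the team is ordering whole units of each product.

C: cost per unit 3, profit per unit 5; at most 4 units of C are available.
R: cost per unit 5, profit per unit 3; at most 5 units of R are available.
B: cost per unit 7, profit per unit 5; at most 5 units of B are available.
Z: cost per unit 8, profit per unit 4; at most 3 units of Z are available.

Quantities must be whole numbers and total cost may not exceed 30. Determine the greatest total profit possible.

31

C has the best ratio (5/3); taking only C gives at most 4×5 = 20 (stopped by the supply cap of 4).
Mixing does better — 4×C, 2×R, and 1×B: cost 29 ≤ 30, profit 4·5 + 2·3 + 1·5 = 31.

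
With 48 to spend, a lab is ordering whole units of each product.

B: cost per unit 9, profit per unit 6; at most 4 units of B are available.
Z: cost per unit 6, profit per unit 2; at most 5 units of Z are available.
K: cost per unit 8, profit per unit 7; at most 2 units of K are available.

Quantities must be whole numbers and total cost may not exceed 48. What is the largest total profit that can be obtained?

32

Take 3×B and 2×K: cost 43 ≤ 48, profit 3·6 + 2·7 = 32.
K has the best ratio (7/8) and is taken to its limit of 2; remaining capacity is filled optimally with the others.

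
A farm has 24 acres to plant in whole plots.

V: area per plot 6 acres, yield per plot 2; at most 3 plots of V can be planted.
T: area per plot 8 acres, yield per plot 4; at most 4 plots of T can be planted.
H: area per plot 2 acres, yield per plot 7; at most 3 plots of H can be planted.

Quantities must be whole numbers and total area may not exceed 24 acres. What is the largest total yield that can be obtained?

29

This is a bounded integer knapsack.
H has the best ratio (7/2); taking only H gives at most 3×7 = 21 (stopped by the supply cap of 3).
Mixing does better — 2×T and 3×H: area 22 ≤ 24, yield 2·4 + 3·7 = 29.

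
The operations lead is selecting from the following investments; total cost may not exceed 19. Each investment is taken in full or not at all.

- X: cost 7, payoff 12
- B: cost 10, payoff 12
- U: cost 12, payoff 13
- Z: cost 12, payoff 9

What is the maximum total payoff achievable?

X + Z: cost 7 + 12 = 19 ≤ 19, payoff 12 + 9 = 21.
X + B: cost 7 + 10 = 17 ≤ 19, payoff 12 + 12 = 24.
X + U: cost 7 + 12 = 19 ≤ 19, payoff 12 + 13 = 25.
Best is X and U with total payoff 25.

25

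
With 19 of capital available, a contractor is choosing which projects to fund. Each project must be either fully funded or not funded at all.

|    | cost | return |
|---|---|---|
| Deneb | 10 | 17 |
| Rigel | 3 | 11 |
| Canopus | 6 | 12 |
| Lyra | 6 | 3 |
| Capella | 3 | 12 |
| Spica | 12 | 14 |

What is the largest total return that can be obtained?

41

Deneb + Canopus + Capella: cost 10 + 6 + 3 = 19 ≤ 19, return 17 + 12 + 12 = 41.
Deneb + Rigel + Capella: cost 10 + 3 + 3 = 16 ≤ 19, return 17 + 11 + 12 = 40.
Best is Deneb, Canopus, and Capella with total return 41.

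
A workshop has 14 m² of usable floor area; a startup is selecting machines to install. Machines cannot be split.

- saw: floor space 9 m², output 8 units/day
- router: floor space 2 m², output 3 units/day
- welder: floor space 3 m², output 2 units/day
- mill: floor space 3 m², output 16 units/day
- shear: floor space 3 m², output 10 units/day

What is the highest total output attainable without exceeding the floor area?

router + welder + mill + shear: floor space 2 + 3 + 3 + 3 = 11 ≤ 14, output 3 + 2 + 16 + 10 = 31.
router + mill + shear: floor space 2 + 3 + 3 = 8 ≤ 14, output 3 + 16 + 10 = 29.
Best is router, welder, mill, and shear with total output 31.

31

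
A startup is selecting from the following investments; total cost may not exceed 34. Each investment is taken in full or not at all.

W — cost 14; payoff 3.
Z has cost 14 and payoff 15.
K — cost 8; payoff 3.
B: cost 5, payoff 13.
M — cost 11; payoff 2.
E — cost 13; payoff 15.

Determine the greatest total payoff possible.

43

K + B + E: cost 8 + 5 + 13 = 26 ≤ 34, payoff 3 + 13 + 15 = 31.
Z + B + E: cost 14 + 5 + 13 = 32 ≤ 34, payoff 15 + 13 + 15 = 43.
Z + K + B: cost 14 + 8 + 5 = 27 ≤ 34, payoff 15 + 3 + 13 = 31.
Best is Z, B, and E with total payoff 43.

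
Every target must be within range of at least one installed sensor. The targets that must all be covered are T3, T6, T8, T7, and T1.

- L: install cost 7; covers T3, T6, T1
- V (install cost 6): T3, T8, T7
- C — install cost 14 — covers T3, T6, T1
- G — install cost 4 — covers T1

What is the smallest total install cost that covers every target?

This is a weighted set-cover instance.
Choose L and V: together they cover T3, T6, T8, T7, T1 — every target.
Total install cost: 7 + 6 = 13.

13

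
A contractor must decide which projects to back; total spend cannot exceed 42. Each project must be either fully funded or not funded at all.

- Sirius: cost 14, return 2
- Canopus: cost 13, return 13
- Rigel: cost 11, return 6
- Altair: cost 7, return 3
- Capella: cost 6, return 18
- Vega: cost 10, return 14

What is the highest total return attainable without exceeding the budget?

51

Take Canopus, Rigel, Capella, and Vega: cost 13 + 11 + 6 + 10 = 40 ≤ 42, return 13 + 6 + 18 + 14 = 51.
No other feasible combination does better.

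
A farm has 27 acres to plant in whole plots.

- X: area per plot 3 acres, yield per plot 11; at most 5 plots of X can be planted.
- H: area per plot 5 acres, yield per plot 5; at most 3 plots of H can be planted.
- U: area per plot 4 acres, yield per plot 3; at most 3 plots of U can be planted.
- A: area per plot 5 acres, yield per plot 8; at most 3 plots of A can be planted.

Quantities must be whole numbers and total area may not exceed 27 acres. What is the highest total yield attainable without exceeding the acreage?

71

X has the best ratio (11/3); taking only X gives at most 5×11 = 55 (stopped by the supply cap of 5).
Mixing does better — 5×X and 2×A: area 25 ≤ 27, yield 5·11 + 2·8 = 71.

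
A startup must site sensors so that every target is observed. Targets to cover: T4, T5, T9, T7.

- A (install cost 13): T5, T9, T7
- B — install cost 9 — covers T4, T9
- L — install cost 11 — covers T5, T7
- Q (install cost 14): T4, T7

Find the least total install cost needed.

The greedy cost-per-new-target heuristic would pick A and B for 22, but a cheaper cover exists.
Choose B and L: together they cover T4, T5, T9, T7 — every target.
Total install cost: 9 + 11 = 20.
No cover costs less than 20.

20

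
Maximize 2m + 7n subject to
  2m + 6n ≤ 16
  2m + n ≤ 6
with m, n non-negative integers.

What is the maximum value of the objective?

(m,n)=(2,2): 2·2+6·2=16≤16, 2·2+1·2=6≤6, objective 18.
(m,n)=(1,2): 2·1+6·2=14≤16, 2·1+1·2=4≤6, objective 16.
(m,n)=(0,2): 2·0+6·2=12≤16, 2·0+1·2=2≤6, objective 14.
No feasible integer point exceeds 18.

18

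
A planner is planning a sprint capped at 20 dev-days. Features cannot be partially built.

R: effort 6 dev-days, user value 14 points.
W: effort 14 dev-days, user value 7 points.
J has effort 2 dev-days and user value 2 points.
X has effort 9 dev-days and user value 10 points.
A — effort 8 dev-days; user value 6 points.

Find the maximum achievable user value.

Allowing fractional choices, the relaxed optimum would be about 28.2, but features are indivisible.
R + J + X: effort 6 + 2 + 9 = 17 ≤ 20, user value 14 + 2 + 10 = 26.
R + X: effort 6 + 9 = 15 ≤ 20, user value 14 + 10 = 24.
Best is R, J, and X with total user value 26.

26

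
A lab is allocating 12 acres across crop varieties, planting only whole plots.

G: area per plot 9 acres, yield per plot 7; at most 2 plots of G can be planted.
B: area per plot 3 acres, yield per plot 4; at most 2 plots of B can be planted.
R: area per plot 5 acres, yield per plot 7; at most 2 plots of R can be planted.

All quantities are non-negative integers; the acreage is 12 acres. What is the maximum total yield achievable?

R has the best ratio (7/5); taking only R gives at most 2×7 = 14 (stopped by the area limit).
Mixing does better — 2×B and 1×R: area 11 ≤ 12, yield 2·4 + 1·7 = 15.

15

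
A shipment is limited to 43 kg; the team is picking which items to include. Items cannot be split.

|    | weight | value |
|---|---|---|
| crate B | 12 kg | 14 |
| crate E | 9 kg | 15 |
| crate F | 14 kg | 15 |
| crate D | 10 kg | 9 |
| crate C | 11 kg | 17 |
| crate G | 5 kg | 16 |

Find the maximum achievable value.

63

Treat it as a binary knapsack problem.
Allowing fractional choices, the relaxed optimum would be about 68.4, but items are indivisible.
crate B + crate E + crate C + crate G: weight 12 + 9 + 11 + 5 = 37 ≤ 43, value 14 + 15 + 17 + 16 = 62.
crate E + crate F + crate C + crate G: weight 9 + 14 + 11 + 5 = 39 ≤ 43, value 15 + 15 + 17 + 16 = 63.
crate B + crate F + crate C + crate G: weight 12 + 14 + 11 + 5 = 42 ≤ 43, value 14 + 15 + 17 + 16 = 62.
Best is crate E, crate F, crate C, and crate G with total value 63.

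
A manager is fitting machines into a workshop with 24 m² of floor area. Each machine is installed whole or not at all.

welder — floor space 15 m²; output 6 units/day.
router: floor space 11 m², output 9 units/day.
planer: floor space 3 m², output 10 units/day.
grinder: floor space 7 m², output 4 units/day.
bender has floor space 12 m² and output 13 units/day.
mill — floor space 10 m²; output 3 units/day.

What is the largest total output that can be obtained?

Allowing fractional choices, the relaxed optimum would be about 30.4, but machines are indivisible.
planer + bender: floor space 3 + 12 = 15 ≤ 24, output 10 + 13 = 23.
planer + grinder + bender: floor space 3 + 7 + 12 = 22 ≤ 24, output 10 + 4 + 13 = 27.
router + planer + grinder: floor space 11 + 3 + 7 = 21 ≤ 24, output 9 + 10 + 4 = 23.
Best is planer, grinder, and bender with total output 27.

27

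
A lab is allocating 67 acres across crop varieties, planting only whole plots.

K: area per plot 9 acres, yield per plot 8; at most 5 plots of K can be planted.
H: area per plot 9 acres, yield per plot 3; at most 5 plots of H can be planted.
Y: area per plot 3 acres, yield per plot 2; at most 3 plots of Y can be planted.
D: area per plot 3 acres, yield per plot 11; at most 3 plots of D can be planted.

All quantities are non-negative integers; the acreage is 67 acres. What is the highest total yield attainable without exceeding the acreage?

79

Take 5×K, 3×Y, and 3×D: area 63 ≤ 67, yield 5·8 + 3·2 + 3·11 = 79.
D has the best ratio (11/3) and is taken to its limit of 3; remaining capacity is filled optimally with the others.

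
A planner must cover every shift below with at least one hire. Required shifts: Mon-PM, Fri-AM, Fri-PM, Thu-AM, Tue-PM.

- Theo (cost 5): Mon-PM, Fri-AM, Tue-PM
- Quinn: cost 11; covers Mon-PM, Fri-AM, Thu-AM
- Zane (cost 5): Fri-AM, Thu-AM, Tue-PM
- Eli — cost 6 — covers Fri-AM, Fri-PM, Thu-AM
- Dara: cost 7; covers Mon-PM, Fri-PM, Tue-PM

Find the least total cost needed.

This is an integer covering problem.
Choose Theo and Eli: together they cover Mon-PM, Fri-AM, Fri-PM, Thu-AM, Tue-PM — every shift.
Total cost: 5 + 6 = 11.

11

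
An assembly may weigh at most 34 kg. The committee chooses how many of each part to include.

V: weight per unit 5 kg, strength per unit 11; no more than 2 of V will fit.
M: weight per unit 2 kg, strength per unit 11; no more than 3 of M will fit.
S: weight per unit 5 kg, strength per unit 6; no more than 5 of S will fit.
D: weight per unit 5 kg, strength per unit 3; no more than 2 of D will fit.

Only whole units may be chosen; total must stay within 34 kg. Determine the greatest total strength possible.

73

This is a bounded integer knapsack.
Take 2×V, 3×M, and 3×S: weight 31 ≤ 34, strength 2·11 + 3·11 + 3·6 = 73.
M has the best ratio (11/2) and is taken to its limit of 3; remaining capacity is filled optimally with the others.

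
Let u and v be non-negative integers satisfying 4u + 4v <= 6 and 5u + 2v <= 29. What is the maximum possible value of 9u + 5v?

Relaxing integrality, the LP optimum is 13.50 at (u,v) = (1.5, 0), which is not an integer point.
(u,v)=(1,0): 4·1+4·0=4≤6, 5·1+2·0=5≤29, objective 9.
(u,v)=(0,1): 4·0+4·1=4≤6, 5·0+2·1=2≤29, objective 5.
No feasible integer point exceeds 9.

9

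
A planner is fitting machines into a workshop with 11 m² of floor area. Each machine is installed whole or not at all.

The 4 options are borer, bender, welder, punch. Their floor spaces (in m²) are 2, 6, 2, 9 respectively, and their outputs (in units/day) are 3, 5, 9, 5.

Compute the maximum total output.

17

bender + welder: floor space 6 + 2 = 8 ≤ 11, output 5 + 9 = 14.
borer + bender + welder: floor space 2 + 6 + 2 = 10 ≤ 11, output 3 + 5 + 9 = 17.
welder + punch: floor space 2 + 9 = 11 ≤ 11, output 9 + 5 = 14.
Best is borer, bender, and welder with total output 17.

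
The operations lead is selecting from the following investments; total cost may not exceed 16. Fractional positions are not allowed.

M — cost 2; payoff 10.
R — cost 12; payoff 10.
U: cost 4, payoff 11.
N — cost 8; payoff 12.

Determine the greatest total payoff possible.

This is a 0-1 knapsack instance.
Allowing fractional choices, the relaxed optimum would be about 34.7, but investments are indivisible.
M + U + N: cost 2 + 4 + 8 = 14 ≤ 16, payoff 10 + 11 + 12 = 33.
U + N: cost 4 + 8 = 12 ≤ 16, payoff 11 + 12 = 23.
Best is M, U, and N with total payoff 33.

33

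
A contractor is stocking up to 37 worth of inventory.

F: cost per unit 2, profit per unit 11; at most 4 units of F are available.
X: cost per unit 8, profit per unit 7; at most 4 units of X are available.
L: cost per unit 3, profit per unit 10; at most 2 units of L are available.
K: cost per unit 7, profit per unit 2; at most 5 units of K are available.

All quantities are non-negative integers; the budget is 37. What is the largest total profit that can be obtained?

4×F, 2×X, 2×L, and 1×K: cost 37 ≤ 37, profit 4·11 + 2·7 + 2·10 + 1·2 = 80.
4×F, 2×X, and 2×L: cost 30 ≤ 37, profit 4·11 + 2·7 + 2·10 = 78.
Best is 80.

80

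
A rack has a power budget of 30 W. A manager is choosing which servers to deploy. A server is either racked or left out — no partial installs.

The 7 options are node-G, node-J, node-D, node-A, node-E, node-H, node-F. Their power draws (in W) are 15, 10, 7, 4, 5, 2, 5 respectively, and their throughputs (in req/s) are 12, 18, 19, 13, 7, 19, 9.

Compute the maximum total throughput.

78

Treat it as a binary knapsack problem.
node-J + node-D + node-A + node-H + node-F: power draw 10 + 7 + 4 + 2 + 5 = 28 ≤ 30, throughput 18 + 19 + 13 + 19 + 9 = 78.
node-J + node-D + node-A + node-E + node-H: power draw 10 + 7 + 4 + 5 + 2 = 28 ≤ 30, throughput 18 + 19 + 13 + 7 + 19 = 76.
Best is node-J, node-D, node-A, node-H, and node-F with total throughput 78.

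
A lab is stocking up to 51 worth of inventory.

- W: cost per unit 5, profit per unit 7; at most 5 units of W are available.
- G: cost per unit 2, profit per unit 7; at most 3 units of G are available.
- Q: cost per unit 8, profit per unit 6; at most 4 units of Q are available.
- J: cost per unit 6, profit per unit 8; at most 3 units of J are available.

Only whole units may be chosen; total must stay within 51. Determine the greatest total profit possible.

80

This is a bounded integer knapsack.
G has the best ratio (7/2); taking only G gives at most 3×7 = 21 (stopped by the supply cap of 3).
Mixing does better — 5×W, 3×G, and 3×J: cost 49 ≤ 51, profit 5·7 + 3·7 + 3·8 = 80.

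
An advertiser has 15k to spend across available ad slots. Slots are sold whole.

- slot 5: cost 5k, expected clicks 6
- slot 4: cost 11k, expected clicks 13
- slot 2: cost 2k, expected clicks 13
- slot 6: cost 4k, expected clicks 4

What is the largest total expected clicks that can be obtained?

26

Take slot 4 and slot 2: cost 11 + 2 = 13 ≤ 15, expected clicks 13 + 13 = 26.
No other feasible combination does better.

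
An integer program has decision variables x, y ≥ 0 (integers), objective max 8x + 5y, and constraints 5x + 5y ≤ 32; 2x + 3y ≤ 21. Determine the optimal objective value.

(x,y)=(6,0): 5·6+5·0=30≤32, 2·6+3·0=12≤21, objective 48.
(x,y)=(5,1): 5·5+5·1=30≤32, 2·5+3·1=13≤21, objective 45.
(x,y)=(5,0): 5·5+5·0=25≤32, 2·5+3·0=10≤21, objective 40.
No feasible integer point exceeds 48.

48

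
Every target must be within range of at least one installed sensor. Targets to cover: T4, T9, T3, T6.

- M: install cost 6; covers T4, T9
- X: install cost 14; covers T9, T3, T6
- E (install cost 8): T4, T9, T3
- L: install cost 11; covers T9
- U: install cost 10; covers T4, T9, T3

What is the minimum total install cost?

20

The greedy cost-per-new-target heuristic would pick E and X for 22, but a cheaper cover exists.
Choose M and X: together they cover T4, T9, T3, T6 — every target.
Total install cost: 6 + 14 = 20.
No cover costs less than 20.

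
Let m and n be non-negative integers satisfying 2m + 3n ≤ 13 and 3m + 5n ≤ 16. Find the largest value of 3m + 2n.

Relaxing integrality, the LP optimum is 16.00 at (m,n) = (5.33, 0), which is not an integer point.
(m,n)=(5,0): 2·5+3·0=10≤13, 3·5+5·0=15≤16, objective 15.
(m,n)=(4,0): 2·4+3·0=8≤13, 3·4+5·0=12≤16, objective 12.
The best lattice point is (5,0), giving 15.

15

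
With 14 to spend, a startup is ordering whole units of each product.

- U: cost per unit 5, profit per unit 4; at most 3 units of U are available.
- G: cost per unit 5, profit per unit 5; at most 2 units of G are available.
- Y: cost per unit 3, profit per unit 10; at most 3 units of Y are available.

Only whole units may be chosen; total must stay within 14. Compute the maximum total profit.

35

This is a bounded integer knapsack.
Y has the best ratio (10/3); taking only Y gives at most 3×10 = 30 (stopped by the supply cap of 3).
Mixing does better — 1×G and 3×Y: cost 14 ≤ 14, profit 1·5 + 3·10 = 35.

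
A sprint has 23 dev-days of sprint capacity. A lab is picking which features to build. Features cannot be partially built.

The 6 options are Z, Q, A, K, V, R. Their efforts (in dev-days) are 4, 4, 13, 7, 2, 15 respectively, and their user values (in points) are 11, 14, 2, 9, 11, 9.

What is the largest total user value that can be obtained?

45

Allowing fractional choices, the relaxed optimum would be about 48.6, but features are indivisible.
Z + Q + A + V: effort 4 + 4 + 13 + 2 = 23 ≤ 23, user value 11 + 14 + 2 + 11 = 38.
Z + Q + K + V: effort 4 + 4 + 7 + 2 = 17 ≤ 23, user value 11 + 14 + 9 + 11 = 45.
Z + Q + V: effort 4 + 4 + 2 = 10 ≤ 23, user value 11 + 14 + 11 = 36.
Best is Z, Q, K, and V with total user value 45.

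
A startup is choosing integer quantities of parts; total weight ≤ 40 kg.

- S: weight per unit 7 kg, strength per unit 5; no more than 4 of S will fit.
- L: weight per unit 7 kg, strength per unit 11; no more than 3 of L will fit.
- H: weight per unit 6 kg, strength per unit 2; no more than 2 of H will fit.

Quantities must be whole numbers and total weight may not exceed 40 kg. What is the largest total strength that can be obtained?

1×S, 3×L, and 2×H: weight 40 ≤ 40, strength 1·5 + 3·11 + 2·2 = 42.
2×S and 3×L: weight 35 ≤ 40, strength 2·5 + 3·11 = 43.
Best is 43.

43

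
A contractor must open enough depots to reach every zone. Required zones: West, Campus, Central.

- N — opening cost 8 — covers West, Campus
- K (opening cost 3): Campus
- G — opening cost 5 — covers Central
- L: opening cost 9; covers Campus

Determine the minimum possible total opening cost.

13

This is a weighted set-cover instance.
Choose N and G: together they cover West, Campus, Central — every zone.
Total opening cost: 8 + 5 = 13.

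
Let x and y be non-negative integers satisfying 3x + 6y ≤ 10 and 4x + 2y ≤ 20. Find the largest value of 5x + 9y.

The continuous relaxation peaks at (3.33, 0) with value 16.67; rounding to a feasible lattice point costs some objective.
(x,y)=(3,0): 3·3+6·0=9≤10, 4·3+2·0=12≤20, objective 15.
(x,y)=(2,0): 3·2+6·0=6≤10, 4·2+2·0=8≤20, objective 10.
No feasible integer point exceeds 15.

15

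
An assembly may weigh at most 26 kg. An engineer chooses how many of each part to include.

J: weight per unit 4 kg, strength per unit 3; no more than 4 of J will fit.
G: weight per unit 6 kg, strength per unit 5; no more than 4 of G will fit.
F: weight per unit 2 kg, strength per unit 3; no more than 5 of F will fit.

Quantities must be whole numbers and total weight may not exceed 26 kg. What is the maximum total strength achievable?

3×G and 4×F: weight 26 ≤ 26, strength 3·5 + 4·3 = 27.
1×J, 2×G, and 5×F: weight 26 ≤ 26, strength 1·3 + 2·5 + 5·3 = 28.
Best is 28.

28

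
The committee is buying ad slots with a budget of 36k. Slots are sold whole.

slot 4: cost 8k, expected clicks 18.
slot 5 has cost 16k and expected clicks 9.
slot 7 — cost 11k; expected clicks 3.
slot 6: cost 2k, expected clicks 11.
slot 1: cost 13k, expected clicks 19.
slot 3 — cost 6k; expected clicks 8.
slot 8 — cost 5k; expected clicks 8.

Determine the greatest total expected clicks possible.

Take slot 4, slot 6, slot 1, slot 3, and slot 8: cost 8 + 2 + 13 + 6 + 5 = 34 ≤ 36, expected clicks 18 + 11 + 19 + 8 + 8 = 64.
No other feasible combination does better.

64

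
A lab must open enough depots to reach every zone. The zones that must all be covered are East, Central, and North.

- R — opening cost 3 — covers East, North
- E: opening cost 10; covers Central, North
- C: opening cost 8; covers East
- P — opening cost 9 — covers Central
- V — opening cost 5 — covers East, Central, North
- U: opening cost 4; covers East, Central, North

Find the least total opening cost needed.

U alone covers East, Central, North — every zone.
Total opening cost: 4.
No cover costs less than 4.

4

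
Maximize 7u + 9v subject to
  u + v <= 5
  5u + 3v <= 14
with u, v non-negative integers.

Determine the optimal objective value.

The continuous relaxation peaks at (0, 4.67) with value 42.00; rounding to a feasible lattice point costs some objective.
(u,v)=(0,4): 1·0+1·4=4≤5, 5·0+3·4=12≤14, objective 36.
(u,v)=(1,3): 1·1+1·3=4≤5, 5·1+3·3=14≤14, objective 34.
(u,v)=(0,3): 1·0+1·3=3≤5, 5·0+3·3=9≤14, objective 27.
The best lattice point is (0,4), giving 36.

36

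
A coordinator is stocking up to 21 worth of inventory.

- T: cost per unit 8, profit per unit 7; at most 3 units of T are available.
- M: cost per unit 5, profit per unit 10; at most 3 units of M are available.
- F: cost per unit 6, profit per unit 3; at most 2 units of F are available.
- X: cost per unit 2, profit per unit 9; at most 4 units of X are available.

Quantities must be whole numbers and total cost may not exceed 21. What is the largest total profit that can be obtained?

57

X has the best ratio (9/2); taking only X gives at most 4×9 = 36 (stopped by the supply cap of 4).
Mixing does better — 3×M and 3×X: cost 21 ≤ 21, profit 3·10 + 3·9 = 57.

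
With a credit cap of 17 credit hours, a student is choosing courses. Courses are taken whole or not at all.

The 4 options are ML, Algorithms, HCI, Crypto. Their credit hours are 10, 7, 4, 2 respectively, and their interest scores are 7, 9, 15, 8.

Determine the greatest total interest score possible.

32

Allowing fractional choices, the relaxed optimum would be about 34.8, but courses are indivisible.
Algorithms + HCI + Crypto: credit hours 7 + 4 + 2 = 13 ≤ 17, interest score 9 + 15 + 8 = 32.
ML + HCI + Crypto: credit hours 10 + 4 + 2 = 16 ≤ 17, interest score 7 + 15 + 8 = 30.
Algorithms + HCI: credit hours 7 + 4 = 11 ≤ 17, interest score 9 + 15 = 24.
Best is Algorithms, HCI, and Crypto with total interest score 32.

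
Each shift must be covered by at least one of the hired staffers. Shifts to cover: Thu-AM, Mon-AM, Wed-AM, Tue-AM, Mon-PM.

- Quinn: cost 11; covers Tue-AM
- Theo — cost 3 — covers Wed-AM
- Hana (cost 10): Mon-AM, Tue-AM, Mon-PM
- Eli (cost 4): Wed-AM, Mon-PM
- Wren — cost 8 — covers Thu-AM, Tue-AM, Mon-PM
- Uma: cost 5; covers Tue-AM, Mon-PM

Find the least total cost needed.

The greedy cost-per-new-shift heuristic would pick Eli, Wren, and Hana for 22, but a cheaper cover exists.
Choose Theo, Hana, and Wren: together they cover Thu-AM, Mon-AM, Wed-AM, Tue-AM, Mon-PM — every shift.
Total cost: 3 + 10 + 8 = 21.
No cover costs less than 21.

21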